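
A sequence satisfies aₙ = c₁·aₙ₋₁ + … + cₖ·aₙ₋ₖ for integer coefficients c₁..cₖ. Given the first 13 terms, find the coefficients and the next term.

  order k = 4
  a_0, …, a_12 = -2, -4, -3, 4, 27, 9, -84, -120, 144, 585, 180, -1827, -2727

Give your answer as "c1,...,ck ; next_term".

0,-3,-3,-3 ; 3186

  a_4 = 0·4 + -3·-3 + -3·-4 + -3·-2 = 27
  a_5 = 0·27 + -3·4 + -3·-3 + -3·-4 = 9
  a_6 = 0·9 + -3·27 + -3·4 + -3·-3 = -84
  a_7 = 0·-84 + -3·9 + -3·27 + -3·4 = -120
  a_8 = 0·-120 + -3·-84 + -3·9 + -3·27 = 144
  a_9 = 0·144 + -3·-120 + -3·-84 + -3·9 = 585
  a_10 = 0·585 + -3·144 + -3·-120 + -3·-84 = 180
  a_11 = 0·180 + -3·585 + -3·144 + -3·-120 = -1827
  a_12 = 0·-1827 + -3·180 + -3·585 + -3·144 = -2727
  a_13 = 0·-2727 + -3·-1827 + -3·180 + -3·585 = 3186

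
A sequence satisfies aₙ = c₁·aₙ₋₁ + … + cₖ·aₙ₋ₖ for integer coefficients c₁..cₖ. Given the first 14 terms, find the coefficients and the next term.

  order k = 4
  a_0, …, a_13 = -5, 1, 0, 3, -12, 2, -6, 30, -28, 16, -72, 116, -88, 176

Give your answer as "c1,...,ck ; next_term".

  a_4 = 0·3 + 0·0 + -2·1 + 2·-5 = -12
  a_5 = 0·-12 + 0·3 + -2·0 + 2·1 = 2
  a_6 = 0·2 + 0·-12 + -2·3 + 2·0 = -6
  a_7 = 0·-6 + 0·2 + -2·-12 + 2·3 = 30
  a_8 = 0·30 + 0·-6 + -2·2 + 2·-12 = -28
  a_9 = 0·-28 + 0·30 + -2·-6 + 2·2 = 16
  a_10 = 0·16 + 0·-28 + -2·30 + 2·-6 = -72
  a_11 = 0·-72 + 0·16 + -2·-28 + 2·30 = 116
  a_12 = 0·116 + 0·-72 + -2·16 + 2·-28 = -88
  a_13 = 0·-88 + 0·116 + -2·-72 + 2·16 = 176
  a_14 = 0·176 + 0·-88 + -2·116 + 2·-72 = -376

0,0,-2,2 ; -376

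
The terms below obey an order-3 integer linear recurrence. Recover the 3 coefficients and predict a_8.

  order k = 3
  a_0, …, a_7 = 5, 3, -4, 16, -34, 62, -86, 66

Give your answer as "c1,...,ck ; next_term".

-3,-2,2 ; 98

  a_3 = -3·-4 + -2·3 + 2·5 = 16
  a_4 = -3·16 + -2·-4 + 2·3 = -34
  a_5 = -3·-34 + -2·16 + 2·-4 = 62
  a_6 = -3·62 + -2·-34 + 2·16 = -86
  a_7 = -3·-86 + -2·62 + 2·-34 = 66
  a_8 = -3·66 + -2·-86 + 2·62 = 98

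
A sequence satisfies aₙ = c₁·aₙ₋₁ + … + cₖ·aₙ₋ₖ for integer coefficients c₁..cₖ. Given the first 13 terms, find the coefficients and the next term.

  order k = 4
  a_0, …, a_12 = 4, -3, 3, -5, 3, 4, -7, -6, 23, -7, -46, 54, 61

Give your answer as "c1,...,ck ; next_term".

-1,-2,0,1 ; -176

  a_4 = -1·-5 + -2·3 + 0·-3 + 1·4 = 3
  a_5 = -1·3 + -2·-5 + 0·3 + 1·-3 = 4
  a_6 = -1·4 + -2·3 + 0·-5 + 1·3 = -7
  a_7 = -1·-7 + -2·4 + 0·3 + 1·-5 = -6
  a_8 = -1·-6 + -2·-7 + 0·4 + 1·3 = 23
  a_9 = -1·23 + -2·-6 + 0·-7 + 1·4 = -7
  a_10 = -1·-7 + -2·23 + 0·-6 + 1·-7 = -46
  a_11 = -1·-46 + -2·-7 + 0·23 + 1·-6 = 54
  a_12 = -1·54 + -2·-46 + 0·-7 + 1·23 = 61
  a_13 = -1·61 + -2·54 + 0·-46 + 1·-7 = -176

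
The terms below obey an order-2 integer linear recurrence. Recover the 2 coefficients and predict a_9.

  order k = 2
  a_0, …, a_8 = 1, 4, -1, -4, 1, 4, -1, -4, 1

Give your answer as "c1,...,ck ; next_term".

0,-1 ; 4

  a_2 = 0·4 + -1·1 = -1
  a_3 = 0·-1 + -1·4 = -4
  a_4 = 0·-4 + -1·-1 = 1
  a_5 = 0·1 + -1·-4 = 4
  a_6 = 0·4 + -1·1 = -1
  a_7 = 0·-1 + -1·4 = -4
  a_8 = 0·-4 + -1·-1 = 1
  a_9 = 0·1 + -1·-4 = 4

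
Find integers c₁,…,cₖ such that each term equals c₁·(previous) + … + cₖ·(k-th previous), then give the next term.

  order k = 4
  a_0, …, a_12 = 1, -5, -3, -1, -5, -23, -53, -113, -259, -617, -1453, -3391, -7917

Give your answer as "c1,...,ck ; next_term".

2,0,1,2 ; -18521

  a_4 = 2·-1 + 0·-3 + 1·-5 + 2·1 = -5
  a_5 = 2·-5 + 0·-1 + 1·-3 + 2·-5 = -23
  a_6 = 2·-23 + 0·-5 + 1·-1 + 2·-3 = -53
  a_7 = 2·-53 + 0·-23 + 1·-5 + 2·-1 = -113
  a_8 = 2·-113 + 0·-53 + 1·-23 + 2·-5 = -259
  a_9 = 2·-259 + 0·-113 + 1·-53 + 2·-23 = -617
  a_10 = 2·-617 + 0·-259 + 1·-113 + 2·-53 = -1453
  a_11 = 2·-1453 + 0·-617 + 1·-259 + 2·-113 = -3391
  a_12 = 2·-3391 + 0·-1453 + 1·-617 + 2·-259 = -7917
  a_13 = 2·-7917 + 0·-3391 + 1·-1453 + 2·-617 = -18521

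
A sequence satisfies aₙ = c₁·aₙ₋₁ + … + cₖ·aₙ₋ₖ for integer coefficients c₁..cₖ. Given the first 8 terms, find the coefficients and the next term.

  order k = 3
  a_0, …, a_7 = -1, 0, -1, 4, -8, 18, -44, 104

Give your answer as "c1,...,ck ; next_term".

-2,0,-2 ; -244

  a_3 = -2·-1 + 0·0 + -2·-1 = 4
  a_4 = -2·4 + 0·-1 + -2·0 = -8
  a_5 = -2·-8 + 0·4 + -2·-1 = 18
  a_6 = -2·18 + 0·-8 + -2·4 = -44
  a_7 = -2·-44 + 0·18 + -2·-8 = 104
  a_8 = -2·104 + 0·-44 + -2·18 = -244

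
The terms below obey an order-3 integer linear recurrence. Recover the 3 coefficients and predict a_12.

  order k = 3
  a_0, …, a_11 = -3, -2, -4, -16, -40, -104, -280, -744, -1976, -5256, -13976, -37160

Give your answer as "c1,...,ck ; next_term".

  a_3 = 2·-4 + 1·-2 + 2·-3 = -16
  a_4 = 2·-16 + 1·-4 + 2·-2 = -40
  a_5 = 2·-40 + 1·-16 + 2·-4 = -104
  a_6 = 2·-104 + 1·-40 + 2·-16 = -280
  a_7 = 2·-280 + 1·-104 + 2·-40 = -744
  a_8 = 2·-744 + 1·-280 + 2·-104 = -1976
  a_9 = 2·-1976 + 1·-744 + 2·-280 = -5256
  a_10 = 2·-5256 + 1·-1976 + 2·-744 = -13976
  a_11 = 2·-13976 + 1·-5256 + 2·-1976 = -37160
  a_12 = 2·-37160 + 1·-13976 + 2·-5256 = -98808

2,1,2 ; -98808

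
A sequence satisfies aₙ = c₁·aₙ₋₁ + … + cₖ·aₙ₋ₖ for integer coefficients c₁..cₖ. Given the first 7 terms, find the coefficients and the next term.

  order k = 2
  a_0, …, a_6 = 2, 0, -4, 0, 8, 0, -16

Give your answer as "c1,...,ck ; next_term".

0,-2 ; 0

  a_2 = 0·0 + -2·2 = -4
  a_3 = 0·-4 + -2·0 = 0
  a_4 = 0·0 + -2·-4 = 8
  a_5 = 0·8 + -2·0 = 0
  a_6 = 0·0 + -2·8 = -16
  a_7 = 0·-16 + -2·0 = 0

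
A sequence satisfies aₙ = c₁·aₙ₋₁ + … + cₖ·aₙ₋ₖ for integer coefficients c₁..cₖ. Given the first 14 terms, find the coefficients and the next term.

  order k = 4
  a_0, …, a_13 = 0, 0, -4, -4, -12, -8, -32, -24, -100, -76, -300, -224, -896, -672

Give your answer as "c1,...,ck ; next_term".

1,2,-3,3 ; -2692

  a_4 = 1·-4 + 2·-4 + -3·0 + 3·0 = -12
  a_5 = 1·-12 + 2·-4 + -3·-4 + 3·0 = -8
  a_6 = 1·-8 + 2·-12 + -3·-4 + 3·-4 = -32
  a_7 = 1·-32 + 2·-8 + -3·-12 + 3·-4 = -24
  a_8 = 1·-24 + 2·-32 + -3·-8 + 3·-12 = -100
  a_9 = 1·-100 + 2·-24 + -3·-32 + 3·-8 = -76
  a_10 = 1·-76 + 2·-100 + -3·-24 + 3·-32 = -300
  a_11 = 1·-300 + 2·-76 + -3·-100 + 3·-24 = -224
  a_12 = 1·-224 + 2·-300 + -3·-76 + 3·-100 = -896
  a_13 = 1·-896 + 2·-224 + -3·-300 + 3·-76 = -672
  a_14 = 1·-672 + 2·-896 + -3·-224 + 3·-300 = -2692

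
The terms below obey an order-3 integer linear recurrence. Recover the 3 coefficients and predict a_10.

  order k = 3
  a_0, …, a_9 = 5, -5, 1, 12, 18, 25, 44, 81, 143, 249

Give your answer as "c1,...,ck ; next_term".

2,-1,1 ; 436

  a_3 = 2·1 + -1·-5 + 1·5 = 12
  a_4 = 2·12 + -1·1 + 1·-5 = 18
  a_5 = 2·18 + -1·12 + 1·1 = 25
  a_6 = 2·25 + -1·18 + 1·12 = 44
  a_7 = 2·44 + -1·25 + 1·18 = 81
  a_8 = 2·81 + -1·44 + 1·25 = 143
  a_9 = 2·143 + -1·81 + 1·44 = 249
  a_10 = 2·249 + -1·143 + 1·81 = 436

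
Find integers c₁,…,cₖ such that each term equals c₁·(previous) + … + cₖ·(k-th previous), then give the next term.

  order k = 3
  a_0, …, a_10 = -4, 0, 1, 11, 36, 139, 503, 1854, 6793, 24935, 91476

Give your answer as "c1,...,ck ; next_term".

  a_3 = 3·1 + 3·0 + -2·-4 = 11
  a_4 = 3·11 + 3·1 + -2·0 = 36
  a_5 = 3·36 + 3·11 + -2·1 = 139
  a_6 = 3·139 + 3·36 + -2·11 = 503
  a_7 = 3·503 + 3·139 + -2·36 = 1854
  a_8 = 3·1854 + 3·503 + -2·139 = 6793
  a_9 = 3·6793 + 3·1854 + -2·503 = 24935
  a_10 = 3·24935 + 3·6793 + -2·1854 = 91476
  a_11 = 3·91476 + 3·24935 + -2·6793 = 335647

3,3,-2 ; 335647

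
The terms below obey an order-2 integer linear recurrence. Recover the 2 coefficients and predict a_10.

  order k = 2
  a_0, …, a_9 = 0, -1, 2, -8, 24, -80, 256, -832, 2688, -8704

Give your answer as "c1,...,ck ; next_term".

  a_2 = -2·-1 + 4·0 = 2
  a_3 = -2·2 + 4·-1 = -8
  a_4 = -2·-8 + 4·2 = 24
  a_5 = -2·24 + 4·-8 = -80
  a_6 = -2·-80 + 4·24 = 256
  a_7 = -2·256 + 4·-80 = -832
  a_8 = -2·-832 + 4·256 = 2688
  a_9 = -2·2688 + 4·-832 = -8704
  a_10 = -2·-8704 + 4·2688 = 28160

-2,4 ; 28160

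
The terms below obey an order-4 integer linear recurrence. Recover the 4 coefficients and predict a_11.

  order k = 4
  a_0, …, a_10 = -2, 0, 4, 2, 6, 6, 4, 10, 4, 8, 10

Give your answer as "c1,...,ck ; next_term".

0,1,1,-1 ; 2

  a_4 = 0·2 + 1·4 + 1·0 + -1·-2 = 6
  a_5 = 0·6 + 1·2 + 1·4 + -1·0 = 6
  a_6 = 0·6 + 1·6 + 1·2 + -1·4 = 4
  a_7 = 0·4 + 1·6 + 1·6 + -1·2 = 10
  a_8 = 0·10 + 1·4 + 1·6 + -1·6 = 4
  a_9 = 0·4 + 1·10 + 1·4 + -1·6 = 8
  a_10 = 0·8 + 1·4 + 1·10 + -1·4 = 10
  a_11 = 0·10 + 1·8 + 1·4 + -1·10 = 2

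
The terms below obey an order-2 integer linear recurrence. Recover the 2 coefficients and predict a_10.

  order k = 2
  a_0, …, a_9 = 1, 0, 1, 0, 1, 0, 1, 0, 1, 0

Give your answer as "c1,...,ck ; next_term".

0,1 ; 1

  a_2 = 0·0 + 1·1 = 1
  a_3 = 0·1 + 1·0 = 0
  a_4 = 0·0 + 1·1 = 1
  a_5 = 0·1 + 1·0 = 0
  a_6 = 0·0 + 1·1 = 1
  a_7 = 0·1 + 1·0 = 0
  a_8 = 0·0 + 1·1 = 1
  a_9 = 0·1 + 1·0 = 0
  a_10 = 0·0 + 1·1 = 1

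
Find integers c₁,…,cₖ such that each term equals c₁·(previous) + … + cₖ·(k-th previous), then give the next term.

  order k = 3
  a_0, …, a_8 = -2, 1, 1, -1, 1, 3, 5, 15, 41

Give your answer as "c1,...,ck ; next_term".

  a_3 = 2·1 + 1·1 + 2·-2 = -1
  a_4 = 2·-1 + 1·1 + 2·1 = 1
  a_5 = 2·1 + 1·-1 + 2·1 = 3
  a_6 = 2·3 + 1·1 + 2·-1 = 5
  a_7 = 2·5 + 1·3 + 2·1 = 15
  a_8 = 2·15 + 1·5 + 2·3 = 41
  a_9 = 2·41 + 1·15 + 2·5 = 107

2,1,2 ; 107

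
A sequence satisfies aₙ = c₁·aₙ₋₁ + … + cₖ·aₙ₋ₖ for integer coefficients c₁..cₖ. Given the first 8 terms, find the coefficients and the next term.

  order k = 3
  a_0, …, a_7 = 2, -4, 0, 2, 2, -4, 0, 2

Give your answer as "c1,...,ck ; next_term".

  a_3 = -1·0 + -1·-4 + -1·2 = 2
  a_4 = -1·2 + -1·0 + -1·-4 = 2
  a_5 = -1·2 + -1·2 + -1·0 = -4
  a_6 = -1·-4 + -1·2 + -1·2 = 0
  a_7 = -1·0 + -1·-4 + -1·2 = 2
  a_8 = -1·2 + -1·0 + -1·-4 = 2

-1,-1,-1 ; 2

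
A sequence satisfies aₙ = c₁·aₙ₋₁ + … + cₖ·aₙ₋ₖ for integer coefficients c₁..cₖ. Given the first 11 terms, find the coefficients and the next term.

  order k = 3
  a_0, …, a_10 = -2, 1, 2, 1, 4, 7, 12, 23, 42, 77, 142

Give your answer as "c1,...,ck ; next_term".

1,1,1 ; 261

  a_3 = 1·2 + 1·1 + 1·-2 = 1
  a_4 = 1·1 + 1·2 + 1·1 = 4
  a_5 = 1·4 + 1·1 + 1·2 = 7
  a_6 = 1·7 + 1·4 + 1·1 = 12
  a_7 = 1·12 + 1·7 + 1·4 = 23
  a_8 = 1·23 + 1·12 + 1·7 = 42
  a_9 = 1·42 + 1·23 + 1·12 = 77
  a_10 = 1·77 + 1·42 + 1·23 = 142
  a_11 = 1·142 + 1·77 + 1·42 = 261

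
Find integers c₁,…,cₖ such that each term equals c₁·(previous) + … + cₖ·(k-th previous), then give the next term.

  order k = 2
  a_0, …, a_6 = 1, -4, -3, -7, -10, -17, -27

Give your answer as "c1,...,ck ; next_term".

  a_2 = 1·-4 + 1·1 = -3
  a_3 = 1·-3 + 1·-4 = -7
  a_4 = 1·-7 + 1·-3 = -10
  a_5 = 1·-10 + 1·-7 = -17
  a_6 = 1·-17 + 1·-10 = -27
  a_7 = 1·-27 + 1·-17 = -44

1,1 ; -44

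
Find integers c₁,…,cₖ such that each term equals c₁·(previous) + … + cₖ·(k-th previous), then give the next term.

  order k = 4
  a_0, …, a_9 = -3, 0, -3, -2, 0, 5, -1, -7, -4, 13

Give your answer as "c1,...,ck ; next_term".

0,-1,-1,1 ; 10

  a_4 = 0·-2 + -1·-3 + -1·0 + 1·-3 = 0
  a_5 = 0·0 + -1·-2 + -1·-3 + 1·0 = 5
  a_6 = 0·5 + -1·0 + -1·-2 + 1·-3 = -1
  a_7 = 0·-1 + -1·5 + -1·0 + 1·-2 = -7
  a_8 = 0·-7 + -1·-1 + -1·5 + 1·0 = -4
  a_9 = 0·-4 + -1·-7 + -1·-1 + 1·5 = 13
  a_10 = 0·13 + -1·-4 + -1·-7 + 1·-1 = 10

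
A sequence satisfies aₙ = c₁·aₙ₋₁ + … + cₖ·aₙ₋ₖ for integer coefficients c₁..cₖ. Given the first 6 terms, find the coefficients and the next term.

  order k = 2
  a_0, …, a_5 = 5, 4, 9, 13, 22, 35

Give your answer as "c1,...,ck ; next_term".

  a_2 = 1·4 + 1·5 = 9
  a_3 = 1·9 + 1·4 = 13
  a_4 = 1·13 + 1·9 = 22
  a_5 = 1·22 + 1·13 = 35
  a_6 = 1·35 + 1·22 = 57

1,1 ; 57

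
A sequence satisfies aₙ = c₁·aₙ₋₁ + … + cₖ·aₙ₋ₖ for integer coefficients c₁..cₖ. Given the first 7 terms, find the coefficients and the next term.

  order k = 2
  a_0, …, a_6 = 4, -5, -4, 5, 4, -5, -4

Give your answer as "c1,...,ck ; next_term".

  a_2 = 0·-5 + -1·4 = -4
  a_3 = 0·-4 + -1·-5 = 5
  a_4 = 0·5 + -1·-4 = 4
  a_5 = 0·4 + -1·5 = -5
  a_6 = 0·-5 + -1·4 = -4
  a_7 = 0·-4 + -1·-5 = 5

0,-1 ; 5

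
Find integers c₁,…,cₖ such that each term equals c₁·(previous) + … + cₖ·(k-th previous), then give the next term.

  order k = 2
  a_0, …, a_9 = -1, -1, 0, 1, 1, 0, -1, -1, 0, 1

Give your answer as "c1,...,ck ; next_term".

  a_2 = 1·-1 + -1·-1 = 0
  a_3 = 1·0 + -1·-1 = 1
  a_4 = 1·1 + -1·0 = 1
  a_5 = 1·1 + -1·1 = 0
  a_6 = 1·0 + -1·1 = -1
  a_7 = 1·-1 + -1·0 = -1
  a_8 = 1·-1 + -1·-1 = 0
  a_9 = 1·0 + -1·-1 = 1
  a_10 = 1·1 + -1·0 = 1

1,-1 ; 1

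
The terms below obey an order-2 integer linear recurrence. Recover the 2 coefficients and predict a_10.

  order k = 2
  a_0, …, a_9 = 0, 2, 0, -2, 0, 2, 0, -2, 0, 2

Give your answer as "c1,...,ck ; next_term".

  a_2 = 0·2 + -1·0 = 0
  a_3 = 0·0 + -1·2 = -2
  a_4 = 0·-2 + -1·0 = 0
  a_5 = 0·0 + -1·-2 = 2
  a_6 = 0·2 + -1·0 = 0
  a_7 = 0·0 + -1·2 = -2
  a_8 = 0·-2 + -1·0 = 0
  a_9 = 0·0 + -1·-2 = 2
  a_10 = 0·2 + -1·0 = 0

0,-1 ; 0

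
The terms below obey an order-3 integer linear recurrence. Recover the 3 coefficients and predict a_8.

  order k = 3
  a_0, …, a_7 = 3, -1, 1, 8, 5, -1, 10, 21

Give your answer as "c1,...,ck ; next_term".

1,-1,2 ; 9

  a_3 = 1·1 + -1·-1 + 2·3 = 8
  a_4 = 1·8 + -1·1 + 2·-1 = 5
  a_5 = 1·5 + -1·8 + 2·1 = -1
  a_6 = 1·-1 + -1·5 + 2·8 = 10
  a_7 = 1·10 + -1·-1 + 2·5 = 21
  a_8 = 1·21 + -1·10 + 2·-1 = 9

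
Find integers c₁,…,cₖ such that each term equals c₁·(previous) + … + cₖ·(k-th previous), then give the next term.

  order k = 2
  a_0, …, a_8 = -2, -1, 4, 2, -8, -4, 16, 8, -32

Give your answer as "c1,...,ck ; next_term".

  a_2 = 0·-1 + -2·-2 = 4
  a_3 = 0·4 + -2·-1 = 2
  a_4 = 0·2 + -2·4 = -8
  a_5 = 0·-8 + -2·2 = -4
  a_6 = 0·-4 + -2·-8 = 16
  a_7 = 0·16 + -2·-4 = 8
  a_8 = 0·8 + -2·16 = -32
  a_9 = 0·-32 + -2·8 = -16

0,-2 ; -16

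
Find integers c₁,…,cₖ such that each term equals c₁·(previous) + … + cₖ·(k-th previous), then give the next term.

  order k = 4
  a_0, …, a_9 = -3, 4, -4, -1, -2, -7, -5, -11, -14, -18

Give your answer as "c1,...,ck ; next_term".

1,1,0,-1 ; -27

  a_4 = 1·-1 + 1·-4 + 0·4 + -1·-3 = -2
  a_5 = 1·-2 + 1·-1 + 0·-4 + -1·4 = -7
  a_6 = 1·-7 + 1·-2 + 0·-1 + -1·-4 = -5
  a_7 = 1·-5 + 1·-7 + 0·-2 + -1·-1 = -11
  a_8 = 1·-11 + 1·-5 + 0·-7 + -1·-2 = -14
  a_9 = 1·-14 + 1·-11 + 0·-5 + -1·-7 = -18
  a_10 = 1·-18 + 1·-14 + 0·-11 + -1·-5 = -27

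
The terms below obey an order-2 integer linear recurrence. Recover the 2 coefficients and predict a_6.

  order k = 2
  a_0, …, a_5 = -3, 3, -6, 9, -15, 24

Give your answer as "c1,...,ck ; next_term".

-1,1 ; -39

  a_2 = -1·3 + 1·-3 = -6
  a_3 = -1·-6 + 1·3 = 9
  a_4 = -1·9 + 1·-6 = -15
  a_5 = -1·-15 + 1·9 = 24
  a_6 = -1·24 + 1·-15 = -39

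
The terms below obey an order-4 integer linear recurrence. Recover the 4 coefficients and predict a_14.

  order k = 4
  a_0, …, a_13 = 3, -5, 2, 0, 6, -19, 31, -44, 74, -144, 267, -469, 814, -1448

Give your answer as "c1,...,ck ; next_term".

  a_4 = -1·0 + 1·2 + 1·-5 + 3·3 = 6
  a_5 = -1·6 + 1·0 + 1·2 + 3·-5 = -19
  a_6 = -1·-19 + 1·6 + 1·0 + 3·2 = 31
  a_7 = -1·31 + 1·-19 + 1·6 + 3·0 = -44
  a_8 = -1·-44 + 1·31 + 1·-19 + 3·6 = 74
  a_9 = -1·74 + 1·-44 + 1·31 + 3·-19 = -144
  a_10 = -1·-144 + 1·74 + 1·-44 + 3·31 = 267
  a_11 = -1·267 + 1·-144 + 1·74 + 3·-44 = -469
  a_12 = -1·-469 + 1·267 + 1·-144 + 3·74 = 814
  a_13 = -1·814 + 1·-469 + 1·267 + 3·-144 = -1448
  a_14 = -1·-1448 + 1·814 + 1·-469 + 3·267 = 2594

-1,1,1,3 ; 2594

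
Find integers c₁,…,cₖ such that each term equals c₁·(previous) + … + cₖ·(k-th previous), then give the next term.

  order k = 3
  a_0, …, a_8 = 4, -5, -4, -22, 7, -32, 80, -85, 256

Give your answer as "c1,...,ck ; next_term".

0,2,-3 ; -410

  a_3 = 0·-4 + 2·-5 + -3·4 = -22
  a_4 = 0·-22 + 2·-4 + -3·-5 = 7
  a_5 = 0·7 + 2·-22 + -3·-4 = -32
  a_6 = 0·-32 + 2·7 + -3·-22 = 80
  a_7 = 0·80 + 2·-32 + -3·7 = -85
  a_8 = 0·-85 + 2·80 + -3·-32 = 256
  a_9 = 0·256 + 2·-85 + -3·80 = -410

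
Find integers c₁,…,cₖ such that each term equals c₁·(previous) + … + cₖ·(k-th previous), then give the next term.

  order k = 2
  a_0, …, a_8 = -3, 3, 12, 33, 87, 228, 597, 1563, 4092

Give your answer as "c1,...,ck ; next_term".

  a_2 = 3·3 + -1·-3 = 12
  a_3 = 3·12 + -1·3 = 33
  a_4 = 3·33 + -1·12 = 87
  a_5 = 3·87 + -1·33 = 228
  a_6 = 3·228 + -1·87 = 597
  a_7 = 3·597 + -1·228 = 1563
  a_8 = 3·1563 + -1·597 = 4092
  a_9 = 3·4092 + -1·1563 = 10713

3,-1 ; 10713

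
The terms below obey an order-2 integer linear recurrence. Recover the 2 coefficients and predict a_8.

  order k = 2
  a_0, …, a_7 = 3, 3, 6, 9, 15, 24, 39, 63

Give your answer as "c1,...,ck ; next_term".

  a_2 = 1·3 + 1·3 = 6
  a_3 = 1·6 + 1·3 = 9
  a_4 = 1·9 + 1·6 = 15
  a_5 = 1·15 + 1·9 = 24
  a_6 = 1·24 + 1·15 = 39
  a_7 = 1·39 + 1·24 = 63
  a_8 = 1·63 + 1·39 = 102

1,1 ; 102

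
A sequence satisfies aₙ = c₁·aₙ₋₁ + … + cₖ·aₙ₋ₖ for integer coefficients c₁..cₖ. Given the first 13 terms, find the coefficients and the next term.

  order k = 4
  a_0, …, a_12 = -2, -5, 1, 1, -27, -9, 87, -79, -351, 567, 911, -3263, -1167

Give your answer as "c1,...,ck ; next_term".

0,-3,4,2 ; 14567

  a_4 = 0·1 + -3·1 + 4·-5 + 2·-2 = -27
  a_5 = 0·-27 + -3·1 + 4·1 + 2·-5 = -9
  a_6 = 0·-9 + -3·-27 + 4·1 + 2·1 = 87
  a_7 = 0·87 + -3·-9 + 4·-27 + 2·1 = -79
  a_8 = 0·-79 + -3·87 + 4·-9 + 2·-27 = -351
  a_9 = 0·-351 + -3·-79 + 4·87 + 2·-9 = 567
  a_10 = 0·567 + -3·-351 + 4·-79 + 2·87 = 911
  a_11 = 0·911 + -3·567 + 4·-351 + 2·-79 = -3263
  a_12 = 0·-3263 + -3·911 + 4·567 + 2·-351 = -1167
  a_13 = 0·-1167 + -3·-3263 + 4·911 + 2·567 = 14567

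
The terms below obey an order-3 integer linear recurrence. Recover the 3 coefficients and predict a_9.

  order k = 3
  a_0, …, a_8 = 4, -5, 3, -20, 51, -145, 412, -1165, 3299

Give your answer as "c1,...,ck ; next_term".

  a_3 = -2·3 + 2·-5 + -1·4 = -20
  a_4 = -2·-20 + 2·3 + -1·-5 = 51
  a_5 = -2·51 + 2·-20 + -1·3 = -145
  a_6 = -2·-145 + 2·51 + -1·-20 = 412
  a_7 = -2·412 + 2·-145 + -1·51 = -1165
  a_8 = -2·-1165 + 2·412 + -1·-145 = 3299
  a_9 = -2·3299 + 2·-1165 + -1·412 = -9340

-2,2,-1 ; -9340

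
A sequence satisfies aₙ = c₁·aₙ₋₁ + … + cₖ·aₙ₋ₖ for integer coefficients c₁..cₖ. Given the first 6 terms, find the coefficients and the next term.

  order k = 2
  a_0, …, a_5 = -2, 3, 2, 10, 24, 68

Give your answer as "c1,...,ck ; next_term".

  a_2 = 2·3 + 2·-2 = 2
  a_3 = 2·2 + 2·3 = 10
  a_4 = 2·10 + 2·2 = 24
  a_5 = 2·24 + 2·10 = 68
  a_6 = 2·68 + 2·24 = 184

2,2 ; 184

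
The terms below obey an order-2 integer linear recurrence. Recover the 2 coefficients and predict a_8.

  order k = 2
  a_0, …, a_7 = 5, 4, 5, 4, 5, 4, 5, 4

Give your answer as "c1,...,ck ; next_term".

  a_2 = 0·4 + 1·5 = 5
  a_3 = 0·5 + 1·4 = 4
  a_4 = 0·4 + 1·5 = 5
  a_5 = 0·5 + 1·4 = 4
  a_6 = 0·4 + 1·5 = 5
  a_7 = 0·5 + 1·4 = 4
  a_8 = 0·4 + 1·5 = 5

0,1 ; 5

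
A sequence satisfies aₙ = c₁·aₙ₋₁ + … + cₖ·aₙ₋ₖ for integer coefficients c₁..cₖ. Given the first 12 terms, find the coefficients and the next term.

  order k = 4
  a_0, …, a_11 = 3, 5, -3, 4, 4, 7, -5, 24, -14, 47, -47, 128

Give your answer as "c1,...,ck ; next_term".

  a_4 = -1·4 + 1·-3 + 1·5 + 2·3 = 4
  a_5 = -1·4 + 1·4 + 1·-3 + 2·5 = 7
  a_6 = -1·7 + 1·4 + 1·4 + 2·-3 = -5
  a_7 = -1·-5 + 1·7 + 1·4 + 2·4 = 24
  a_8 = -1·24 + 1·-5 + 1·7 + 2·4 = -14
  a_9 = -1·-14 + 1·24 + 1·-5 + 2·7 = 47
  a_10 = -1·47 + 1·-14 + 1·24 + 2·-5 = -47
  a_11 = -1·-47 + 1·47 + 1·-14 + 2·24 = 128
  a_12 = -1·128 + 1·-47 + 1·47 + 2·-14 = -156

-1,1,1,2 ; -156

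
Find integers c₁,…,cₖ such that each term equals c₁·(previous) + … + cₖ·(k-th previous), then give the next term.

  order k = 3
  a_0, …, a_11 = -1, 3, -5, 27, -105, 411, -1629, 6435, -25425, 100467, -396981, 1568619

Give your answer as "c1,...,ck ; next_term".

-3,3,-3 ; -6198201

  a_3 = -3·-5 + 3·3 + -3·-1 = 27
  a_4 = -3·27 + 3·-5 + -3·3 = -105
  a_5 = -3·-105 + 3·27 + -3·-5 = 411
  a_6 = -3·411 + 3·-105 + -3·27 = -1629
  a_7 = -3·-1629 + 3·411 + -3·-105 = 6435
  a_8 = -3·6435 + 3·-1629 + -3·411 = -25425
  a_9 = -3·-25425 + 3·6435 + -3·-1629 = 100467
  a_10 = -3·100467 + 3·-25425 + -3·6435 = -396981
  a_11 = -3·-396981 + 3·100467 + -3·-25425 = 1568619
  a_12 = -3·1568619 + 3·-396981 + -3·100467 = -6198201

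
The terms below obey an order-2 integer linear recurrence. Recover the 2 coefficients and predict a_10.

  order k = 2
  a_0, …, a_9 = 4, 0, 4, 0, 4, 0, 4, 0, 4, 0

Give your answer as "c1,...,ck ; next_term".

0,1 ; 4

  a_2 = 0·0 + 1·4 = 4
  a_3 = 0·4 + 1·0 = 0
  a_4 = 0·0 + 1·4 = 4
  a_5 = 0·4 + 1·0 = 0
  a_6 = 0·0 + 1·4 = 4
  a_7 = 0·4 + 1·0 = 0
  a_8 = 0·0 + 1·4 = 4
  a_9 = 0·4 + 1·0 = 0
  a_10 = 0·0 + 1·4 = 4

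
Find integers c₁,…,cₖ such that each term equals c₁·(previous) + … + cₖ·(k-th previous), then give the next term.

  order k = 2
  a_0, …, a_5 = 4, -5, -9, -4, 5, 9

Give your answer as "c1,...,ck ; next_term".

1,-1 ; 4

  a_2 = 1·-5 + -1·4 = -9
  a_3 = 1·-9 + -1·-5 = -4
  a_4 = 1·-4 + -1·-9 = 5
  a_5 = 1·5 + -1·-4 = 9
  a_6 = 1·9 + -1·5 = 4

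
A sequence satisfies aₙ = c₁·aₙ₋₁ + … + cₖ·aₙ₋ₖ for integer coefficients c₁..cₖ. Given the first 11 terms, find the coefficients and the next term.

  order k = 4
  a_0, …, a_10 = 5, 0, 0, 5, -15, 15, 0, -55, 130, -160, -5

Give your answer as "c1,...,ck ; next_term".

  a_4 = -1·5 + 0·0 + 3·0 + -2·5 = -15
  a_5 = -1·-15 + 0·5 + 3·0 + -2·0 = 15
  a_6 = -1·15 + 0·-15 + 3·5 + -2·0 = 0
  a_7 = -1·0 + 0·15 + 3·-15 + -2·5 = -55
  a_8 = -1·-55 + 0·0 + 3·15 + -2·-15 = 130
  a_9 = -1·130 + 0·-55 + 3·0 + -2·15 = -160
  a_10 = -1·-160 + 0·130 + 3·-55 + -2·0 = -5
  a_11 = -1·-5 + 0·-160 + 3·130 + -2·-55 = 505

-1,0,3,-2 ; 505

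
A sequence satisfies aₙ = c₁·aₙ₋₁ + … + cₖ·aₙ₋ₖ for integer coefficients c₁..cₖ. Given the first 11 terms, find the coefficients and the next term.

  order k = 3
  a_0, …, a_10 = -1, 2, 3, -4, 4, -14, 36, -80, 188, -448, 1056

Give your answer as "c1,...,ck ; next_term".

  a_3 = -2·3 + 0·2 + -2·-1 = -4
  a_4 = -2·-4 + 0·3 + -2·2 = 4
  a_5 = -2·4 + 0·-4 + -2·3 = -14
  a_6 = -2·-14 + 0·4 + -2·-4 = 36
  a_7 = -2·36 + 0·-14 + -2·4 = -80
  a_8 = -2·-80 + 0·36 + -2·-14 = 188
  a_9 = -2·188 + 0·-80 + -2·36 = -448
  a_10 = -2·-448 + 0·188 + -2·-80 = 1056
  a_11 = -2·1056 + 0·-448 + -2·188 = -2488

-2,0,-2 ; -2488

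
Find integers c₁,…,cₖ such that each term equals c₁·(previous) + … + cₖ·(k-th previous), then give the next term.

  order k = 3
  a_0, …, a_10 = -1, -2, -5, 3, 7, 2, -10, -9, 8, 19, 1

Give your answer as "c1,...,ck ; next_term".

  a_3 = 0·-5 + -1·-2 + -1·-1 = 3
  a_4 = 0·3 + -1·-5 + -1·-2 = 7
  a_5 = 0·7 + -1·3 + -1·-5 = 2
  a_6 = 0·2 + -1·7 + -1·3 = -10
  a_7 = 0·-10 + -1·2 + -1·7 = -9
  a_8 = 0·-9 + -1·-10 + -1·2 = 8
  a_9 = 0·8 + -1·-9 + -1·-10 = 19
  a_10 = 0·19 + -1·8 + -1·-9 = 1
  a_11 = 0·1 + -1·19 + -1·8 = -27

0,-1,-1 ; -27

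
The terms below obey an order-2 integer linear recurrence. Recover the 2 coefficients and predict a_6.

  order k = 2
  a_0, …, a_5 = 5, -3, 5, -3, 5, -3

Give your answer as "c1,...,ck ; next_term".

0,1 ; 5

  a_2 = 0·-3 + 1·5 = 5
  a_3 = 0·5 + 1·-3 = -3
  a_4 = 0·-3 + 1·5 = 5
  a_5 = 0·5 + 1·-3 = -3
  a_6 = 0·-3 + 1·5 = 5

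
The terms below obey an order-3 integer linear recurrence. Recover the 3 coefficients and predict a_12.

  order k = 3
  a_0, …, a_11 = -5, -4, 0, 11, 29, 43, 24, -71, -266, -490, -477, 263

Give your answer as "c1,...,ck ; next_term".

  a_3 = 3·0 + -4·-4 + 1·-5 = 11
  a_4 = 3·11 + -4·0 + 1·-4 = 29
  a_5 = 3·29 + -4·11 + 1·0 = 43
  a_6 = 3·43 + -4·29 + 1·11 = 24
  a_7 = 3·24 + -4·43 + 1·29 = -71
  a_8 = 3·-71 + -4·24 + 1·43 = -266
  a_9 = 3·-266 + -4·-71 + 1·24 = -490
  a_10 = 3·-490 + -4·-266 + 1·-71 = -477
  a_11 = 3·-477 + -4·-490 + 1·-266 = 263
  a_12 = 3·263 + -4·-477 + 1·-490 = 2207

3,-4,1 ; 2207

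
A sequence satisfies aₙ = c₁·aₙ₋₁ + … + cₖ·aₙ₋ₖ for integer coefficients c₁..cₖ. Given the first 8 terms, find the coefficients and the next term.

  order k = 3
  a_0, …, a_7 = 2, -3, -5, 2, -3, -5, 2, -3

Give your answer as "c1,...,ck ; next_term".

0,0,1 ; -5

  a_3 = 0·-5 + 0·-3 + 1·2 = 2
  a_4 = 0·2 + 0·-5 + 1·-3 = -3
  a_5 = 0·-3 + 0·2 + 1·-5 = -5
  a_6 = 0·-5 + 0·-3 + 1·2 = 2
  a_7 = 0·2 + 0·-5 + 1·-3 = -3
  a_8 = 0·-3 + 0·2 + 1·-5 = -5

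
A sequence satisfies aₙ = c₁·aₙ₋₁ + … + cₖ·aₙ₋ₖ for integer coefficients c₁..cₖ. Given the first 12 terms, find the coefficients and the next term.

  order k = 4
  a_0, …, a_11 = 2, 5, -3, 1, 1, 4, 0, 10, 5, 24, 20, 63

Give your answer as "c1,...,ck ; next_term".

  a_4 = 0·1 + 2·-3 + 1·5 + 1·2 = 1
  a_5 = 0·1 + 2·1 + 1·-3 + 1·5 = 4
  a_6 = 0·4 + 2·1 + 1·1 + 1·-3 = 0
  a_7 = 0·0 + 2·4 + 1·1 + 1·1 = 10
  a_8 = 0·10 + 2·0 + 1·4 + 1·1 = 5
  a_9 = 0·5 + 2·10 + 1·0 + 1·4 = 24
  a_10 = 0·24 + 2·5 + 1·10 + 1·0 = 20
  a_11 = 0·20 + 2·24 + 1·5 + 1·10 = 63
  a_12 = 0·63 + 2·20 + 1·24 + 1·5 = 69

0,2,1,1 ; 69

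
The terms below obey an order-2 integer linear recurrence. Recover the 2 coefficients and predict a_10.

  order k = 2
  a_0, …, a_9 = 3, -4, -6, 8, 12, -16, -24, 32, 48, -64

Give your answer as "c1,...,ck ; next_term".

  a_2 = 0·-4 + -2·3 = -6
  a_3 = 0·-6 + -2·-4 = 8
  a_4 = 0·8 + -2·-6 = 12
  a_5 = 0·12 + -2·8 = -16
  a_6 = 0·-16 + -2·12 = -24
  a_7 = 0·-24 + -2·-16 = 32
  a_8 = 0·32 + -2·-24 = 48
  a_9 = 0·48 + -2·32 = -64
  a_10 = 0·-64 + -2·48 = -96

0,-2 ; -96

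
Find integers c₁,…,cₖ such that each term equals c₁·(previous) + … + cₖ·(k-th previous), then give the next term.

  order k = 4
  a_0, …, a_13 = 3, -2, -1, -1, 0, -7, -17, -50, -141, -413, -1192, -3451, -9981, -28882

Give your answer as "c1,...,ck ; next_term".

  a_4 = 2·-1 + 2·-1 + 1·-2 + 2·3 = 0
  a_5 = 2·0 + 2·-1 + 1·-1 + 2·-2 = -7
  a_6 = 2·-7 + 2·0 + 1·-1 + 2·-1 = -17
  a_7 = 2·-17 + 2·-7 + 1·0 + 2·-1 = -50
  a_8 = 2·-50 + 2·-17 + 1·-7 + 2·0 = -141
  a_9 = 2·-141 + 2·-50 + 1·-17 + 2·-7 = -413
  a_10 = 2·-413 + 2·-141 + 1·-50 + 2·-17 = -1192
  a_11 = 2·-1192 + 2·-413 + 1·-141 + 2·-50 = -3451
  a_12 = 2·-3451 + 2·-1192 + 1·-413 + 2·-141 = -9981
  a_13 = 2·-9981 + 2·-3451 + 1·-1192 + 2·-413 = -28882
  a_14 = 2·-28882 + 2·-9981 + 1·-3451 + 2·-1192 = -83561

2,2,1,2 ; -83561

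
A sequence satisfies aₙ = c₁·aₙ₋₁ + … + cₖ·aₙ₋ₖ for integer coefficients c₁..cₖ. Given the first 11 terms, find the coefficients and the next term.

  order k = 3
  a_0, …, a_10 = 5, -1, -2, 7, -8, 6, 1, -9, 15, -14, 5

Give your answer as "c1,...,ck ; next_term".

  a_3 = -1·-2 + 0·-1 + 1·5 = 7
  a_4 = -1·7 + 0·-2 + 1·-1 = -8
  a_5 = -1·-8 + 0·7 + 1·-2 = 6
  a_6 = -1·6 + 0·-8 + 1·7 = 1
  a_7 = -1·1 + 0·6 + 1·-8 = -9
  a_8 = -1·-9 + 0·1 + 1·6 = 15
  a_9 = -1·15 + 0·-9 + 1·1 = -14
  a_10 = -1·-14 + 0·15 + 1·-9 = 5
  a_11 = -1·5 + 0·-14 + 1·15 = 10

-1,0,1 ; 10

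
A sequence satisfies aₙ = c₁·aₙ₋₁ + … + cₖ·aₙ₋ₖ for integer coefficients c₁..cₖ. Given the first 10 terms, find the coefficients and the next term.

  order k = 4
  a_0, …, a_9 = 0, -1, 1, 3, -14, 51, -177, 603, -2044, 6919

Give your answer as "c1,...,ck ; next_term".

  a_4 = -4·3 + -2·1 + 0·-1 + -1·0 = -14
  a_5 = -4·-14 + -2·3 + 0·1 + -1·-1 = 51
  a_6 = -4·51 + -2·-14 + 0·3 + -1·1 = -177
  a_7 = -4·-177 + -2·51 + 0·-14 + -1·3 = 603
  a_8 = -4·603 + -2·-177 + 0·51 + -1·-14 = -2044
  a_9 = -4·-2044 + -2·603 + 0·-177 + -1·51 = 6919
  a_10 = -4·6919 + -2·-2044 + 0·603 + -1·-177 = -23411

-4,-2,0,-1 ; -23411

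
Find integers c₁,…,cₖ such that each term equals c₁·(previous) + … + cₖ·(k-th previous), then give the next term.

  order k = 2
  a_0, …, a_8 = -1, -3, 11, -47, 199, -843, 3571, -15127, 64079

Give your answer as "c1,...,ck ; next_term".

-4,1 ; -271443

  a_2 = -4·-3 + 1·-1 = 11
  a_3 = -4·11 + 1·-3 = -47
  a_4 = -4·-47 + 1·11 = 199
  a_5 = -4·199 + 1·-47 = -843
  a_6 = -4·-843 + 1·199 = 3571
  a_7 = -4·3571 + 1·-843 = -15127
  a_8 = -4·-15127 + 1·3571 = 64079
  a_9 = -4·64079 + 1·-15127 = -271443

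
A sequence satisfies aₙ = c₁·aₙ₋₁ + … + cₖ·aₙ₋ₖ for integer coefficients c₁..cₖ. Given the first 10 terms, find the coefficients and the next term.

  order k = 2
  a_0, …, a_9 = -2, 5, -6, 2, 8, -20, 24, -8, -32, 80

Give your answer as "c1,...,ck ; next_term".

-2,-2 ; -96

  a_2 = -2·5 + -2·-2 = -6
  a_3 = -2·-6 + -2·5 = 2
  a_4 = -2·2 + -2·-6 = 8
  a_5 = -2·8 + -2·2 = -20
  a_6 = -2·-20 + -2·8 = 24
  a_7 = -2·24 + -2·-20 = -8
  a_8 = -2·-8 + -2·24 = -32
  a_9 = -2·-32 + -2·-8 = 80
  a_10 = -2·80 + -2·-32 = -96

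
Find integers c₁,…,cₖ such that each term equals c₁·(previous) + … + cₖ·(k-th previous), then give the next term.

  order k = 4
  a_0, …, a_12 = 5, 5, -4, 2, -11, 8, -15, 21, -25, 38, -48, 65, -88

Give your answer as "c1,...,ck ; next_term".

-1,1,0,-1 ; 115

  a_4 = -1·2 + 1·-4 + 0·5 + -1·5 = -11
  a_5 = -1·-11 + 1·2 + 0·-4 + -1·5 = 8
  a_6 = -1·8 + 1·-11 + 0·2 + -1·-4 = -15
  a_7 = -1·-15 + 1·8 + 0·-11 + -1·2 = 21
  a_8 = -1·21 + 1·-15 + 0·8 + -1·-11 = -25
  a_9 = -1·-25 + 1·21 + 0·-15 + -1·8 = 38
  a_10 = -1·38 + 1·-25 + 0·21 + -1·-15 = -48
  a_11 = -1·-48 + 1·38 + 0·-25 + -1·21 = 65
  a_12 = -1·65 + 1·-48 + 0·38 + -1·-25 = -88
  a_13 = -1·-88 + 1·65 + 0·-48 + -1·38 = 115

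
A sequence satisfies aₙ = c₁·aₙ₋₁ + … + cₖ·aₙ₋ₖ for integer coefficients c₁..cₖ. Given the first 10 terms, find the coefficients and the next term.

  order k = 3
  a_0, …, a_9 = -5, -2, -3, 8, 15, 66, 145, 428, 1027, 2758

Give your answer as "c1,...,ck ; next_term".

2,3,-4 ; 6885

  a_3 = 2·-3 + 3·-2 + -4·-5 = 8
  a_4 = 2·8 + 3·-3 + -4·-2 = 15
  a_5 = 2·15 + 3·8 + -4·-3 = 66
  a_6 = 2·66 + 3·15 + -4·8 = 145
  a_7 = 2·145 + 3·66 + -4·15 = 428
  a_8 = 2·428 + 3·145 + -4·66 = 1027
  a_9 = 2·1027 + 3·428 + -4·145 = 2758
  a_10 = 2·2758 + 3·1027 + -4·428 = 6885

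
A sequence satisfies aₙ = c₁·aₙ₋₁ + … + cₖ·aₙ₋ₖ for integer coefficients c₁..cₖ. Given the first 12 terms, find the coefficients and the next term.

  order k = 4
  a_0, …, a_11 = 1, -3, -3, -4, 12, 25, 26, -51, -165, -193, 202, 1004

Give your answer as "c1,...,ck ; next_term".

  a_4 = 1·-4 + -1·-3 + -4·-3 + 1·1 = 12
  a_5 = 1·12 + -1·-4 + -4·-3 + 1·-3 = 25
  a_6 = 1·25 + -1·12 + -4·-4 + 1·-3 = 26
  a_7 = 1·26 + -1·25 + -4·12 + 1·-4 = -51
  a_8 = 1·-51 + -1·26 + -4·25 + 1·12 = -165
  a_9 = 1·-165 + -1·-51 + -4·26 + 1·25 = -193
  a_10 = 1·-193 + -1·-165 + -4·-51 + 1·26 = 202
  a_11 = 1·202 + -1·-193 + -4·-165 + 1·-51 = 1004
  a_12 = 1·1004 + -1·202 + -4·-193 + 1·-165 = 1409

1,-1,-4,1 ; 1409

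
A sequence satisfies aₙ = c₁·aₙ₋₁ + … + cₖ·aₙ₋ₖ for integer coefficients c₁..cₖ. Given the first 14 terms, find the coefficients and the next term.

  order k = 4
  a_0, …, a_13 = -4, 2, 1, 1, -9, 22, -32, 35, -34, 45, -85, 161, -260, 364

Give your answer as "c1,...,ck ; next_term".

  a_4 = -2·1 + -1·1 + 1·2 + 2·-4 = -9
  a_5 = -2·-9 + -1·1 + 1·1 + 2·2 = 22
  a_6 = -2·22 + -1·-9 + 1·1 + 2·1 = -32
  a_7 = -2·-32 + -1·22 + 1·-9 + 2·1 = 35
  a_8 = -2·35 + -1·-32 + 1·22 + 2·-9 = -34
  a_9 = -2·-34 + -1·35 + 1·-32 + 2·22 = 45
  a_10 = -2·45 + -1·-34 + 1·35 + 2·-32 = -85
  a_11 = -2·-85 + -1·45 + 1·-34 + 2·35 = 161
  a_12 = -2·161 + -1·-85 + 1·45 + 2·-34 = -260
  a_13 = -2·-260 + -1·161 + 1·-85 + 2·45 = 364
  a_14 = -2·364 + -1·-260 + 1·161 + 2·-85 = -477

-2,-1,1,2 ; -477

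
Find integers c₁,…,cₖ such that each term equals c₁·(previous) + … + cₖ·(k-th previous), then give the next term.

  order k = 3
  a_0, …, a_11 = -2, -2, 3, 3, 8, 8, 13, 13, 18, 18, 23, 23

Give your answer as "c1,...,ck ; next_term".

  a_3 = 1·3 + 1·-2 + -1·-2 = 3
  a_4 = 1·3 + 1·3 + -1·-2 = 8
  a_5 = 1·8 + 1·3 + -1·3 = 8
  a_6 = 1·8 + 1·8 + -1·3 = 13
  a_7 = 1·13 + 1·8 + -1·8 = 13
  a_8 = 1·13 + 1·13 + -1·8 = 18
  a_9 = 1·18 + 1·13 + -1·13 = 18
  a_10 = 1·18 + 1·18 + -1·13 = 23
  a_11 = 1·23 + 1·18 + -1·18 = 23
  a_12 = 1·23 + 1·23 + -1·18 = 28

1,1,-1 ; 28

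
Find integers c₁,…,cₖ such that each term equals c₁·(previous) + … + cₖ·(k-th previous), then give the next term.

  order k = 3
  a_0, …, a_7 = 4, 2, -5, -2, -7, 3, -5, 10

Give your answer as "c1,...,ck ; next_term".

  a_3 = 0·-5 + 1·2 + -1·4 = -2
  a_4 = 0·-2 + 1·-5 + -1·2 = -7
  a_5 = 0·-7 + 1·-2 + -1·-5 = 3
  a_6 = 0·3 + 1·-7 + -1·-2 = -5
  a_7 = 0·-5 + 1·3 + -1·-7 = 10
  a_8 = 0·10 + 1·-5 + -1·3 = -8

0,1,-1 ; -8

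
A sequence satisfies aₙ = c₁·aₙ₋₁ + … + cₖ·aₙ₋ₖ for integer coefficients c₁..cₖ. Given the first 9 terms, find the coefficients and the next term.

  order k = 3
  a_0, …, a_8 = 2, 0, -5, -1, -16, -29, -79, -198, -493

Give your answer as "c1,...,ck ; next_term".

  a_3 = 1·-5 + 3·0 + 2·2 = -1
  a_4 = 1·-1 + 3·-5 + 2·0 = -16
  a_5 = 1·-16 + 3·-1 + 2·-5 = -29
  a_6 = 1·-29 + 3·-16 + 2·-1 = -79
  a_7 = 1·-79 + 3·-29 + 2·-16 = -198
  a_8 = 1·-198 + 3·-79 + 2·-29 = -493
  a_9 = 1·-493 + 3·-198 + 2·-79 = -1245

1,3,2 ; -1245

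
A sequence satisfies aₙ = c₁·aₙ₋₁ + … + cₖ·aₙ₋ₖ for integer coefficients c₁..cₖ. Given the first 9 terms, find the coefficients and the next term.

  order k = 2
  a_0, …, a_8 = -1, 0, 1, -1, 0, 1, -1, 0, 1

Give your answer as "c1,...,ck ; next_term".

  a_2 = -1·0 + -1·-1 = 1
  a_3 = -1·1 + -1·0 = -1
  a_4 = -1·-1 + -1·1 = 0
  a_5 = -1·0 + -1·-1 = 1
  a_6 = -1·1 + -1·0 = -1
  a_7 = -1·-1 + -1·1 = 0
  a_8 = -1·0 + -1·-1 = 1
  a_9 = -1·1 + -1·0 = -1

-1,-1 ; -1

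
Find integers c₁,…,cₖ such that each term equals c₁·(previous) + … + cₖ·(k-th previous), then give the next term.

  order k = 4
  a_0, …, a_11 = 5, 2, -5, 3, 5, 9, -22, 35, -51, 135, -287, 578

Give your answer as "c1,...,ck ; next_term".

-1,1,-1,3 ; -1153

  a_4 = -1·3 + 1·-5 + -1·2 + 3·5 = 5
  a_5 = -1·5 + 1·3 + -1·-5 + 3·2 = 9
  a_6 = -1·9 + 1·5 + -1·3 + 3·-5 = -22
  a_7 = -1·-22 + 1·9 + -1·5 + 3·3 = 35
  a_8 = -1·35 + 1·-22 + -1·9 + 3·5 = -51
  a_9 = -1·-51 + 1·35 + -1·-22 + 3·9 = 135
  a_10 = -1·135 + 1·-51 + -1·35 + 3·-22 = -287
  a_11 = -1·-287 + 1·135 + -1·-51 + 3·35 = 578
  a_12 = -1·578 + 1·-287 + -1·135 + 3·-51 = -1153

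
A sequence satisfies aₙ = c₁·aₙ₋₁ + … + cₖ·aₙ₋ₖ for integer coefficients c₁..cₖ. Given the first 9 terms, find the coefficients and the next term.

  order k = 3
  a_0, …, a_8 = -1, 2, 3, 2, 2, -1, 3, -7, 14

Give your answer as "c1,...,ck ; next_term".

-1,2,-1 ; -31

  a_3 = -1·3 + 2·2 + -1·-1 = 2
  a_4 = -1·2 + 2·3 + -1·2 = 2
  a_5 = -1·2 + 2·2 + -1·3 = -1
  a_6 = -1·-1 + 2·2 + -1·2 = 3
  a_7 = -1·3 + 2·-1 + -1·2 = -7
  a_8 = -1·-7 + 2·3 + -1·-1 = 14
  a_9 = -1·14 + 2·-7 + -1·3 = -31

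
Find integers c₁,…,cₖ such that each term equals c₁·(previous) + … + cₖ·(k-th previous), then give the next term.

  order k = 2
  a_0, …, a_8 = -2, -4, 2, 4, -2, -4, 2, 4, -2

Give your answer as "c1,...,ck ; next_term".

  a_2 = 0·-4 + -1·-2 = 2
  a_3 = 0·2 + -1·-4 = 4
  a_4 = 0·4 + -1·2 = -2
  a_5 = 0·-2 + -1·4 = -4
  a_6 = 0·-4 + -1·-2 = 2
  a_7 = 0·2 + -1·-4 = 4
  a_8 = 0·4 + -1·2 = -2
  a_9 = 0·-2 + -1·4 = -4

0,-1 ; -4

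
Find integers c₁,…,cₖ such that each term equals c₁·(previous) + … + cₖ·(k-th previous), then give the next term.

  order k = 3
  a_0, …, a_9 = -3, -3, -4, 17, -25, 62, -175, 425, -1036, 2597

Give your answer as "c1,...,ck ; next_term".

  a_3 = -2·-4 + 0·-3 + -3·-3 = 17
  a_4 = -2·17 + 0·-4 + -3·-3 = -25
  a_5 = -2·-25 + 0·17 + -3·-4 = 62
  a_6 = -2·62 + 0·-25 + -3·17 = -175
  a_7 = -2·-175 + 0·62 + -3·-25 = 425
  a_8 = -2·425 + 0·-175 + -3·62 = -1036
  a_9 = -2·-1036 + 0·425 + -3·-175 = 2597
  a_10 = -2·2597 + 0·-1036 + -3·425 = -6469

-2,0,-3 ; -6469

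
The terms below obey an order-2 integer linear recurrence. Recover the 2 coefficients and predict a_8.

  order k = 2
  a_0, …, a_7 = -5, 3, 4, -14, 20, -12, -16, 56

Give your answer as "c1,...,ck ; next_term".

  a_2 = -2·3 + -2·-5 = 4
  a_3 = -2·4 + -2·3 = -14
  a_4 = -2·-14 + -2·4 = 20
  a_5 = -2·20 + -2·-14 = -12
  a_6 = -2·-12 + -2·20 = -16
  a_7 = -2·-16 + -2·-12 = 56
  a_8 = -2·56 + -2·-16 = -80

-2,-2 ; -80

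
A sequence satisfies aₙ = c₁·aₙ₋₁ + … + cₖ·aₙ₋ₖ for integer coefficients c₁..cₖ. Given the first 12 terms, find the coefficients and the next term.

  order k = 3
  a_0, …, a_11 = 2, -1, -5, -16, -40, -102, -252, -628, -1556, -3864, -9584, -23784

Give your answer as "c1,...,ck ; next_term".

2,2,-2 ; -59008

  a_3 = 2·-5 + 2·-1 + -2·2 = -16
  a_4 = 2·-16 + 2·-5 + -2·-1 = -40
  a_5 = 2·-40 + 2·-16 + -2·-5 = -102
  a_6 = 2·-102 + 2·-40 + -2·-16 = -252
  a_7 = 2·-252 + 2·-102 + -2·-40 = -628
  a_8 = 2·-628 + 2·-252 + -2·-102 = -1556
  a_9 = 2·-1556 + 2·-628 + -2·-252 = -3864
  a_10 = 2·-3864 + 2·-1556 + -2·-628 = -9584
  a_11 = 2·-9584 + 2·-3864 + -2·-1556 = -23784
  a_12 = 2·-23784 + 2·-9584 + -2·-3864 = -59008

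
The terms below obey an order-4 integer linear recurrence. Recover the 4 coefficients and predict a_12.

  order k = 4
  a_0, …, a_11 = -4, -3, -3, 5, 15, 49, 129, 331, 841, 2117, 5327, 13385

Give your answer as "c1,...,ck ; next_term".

2,2,-1,-2 ; 33625

  a_4 = 2·5 + 2·-3 + -1·-3 + -2·-4 = 15
  a_5 = 2·15 + 2·5 + -1·-3 + -2·-3 = 49
  a_6 = 2·49 + 2·15 + -1·5 + -2·-3 = 129
  a_7 = 2·129 + 2·49 + -1·15 + -2·5 = 331
  a_8 = 2·331 + 2·129 + -1·49 + -2·15 = 841
  a_9 = 2·841 + 2·331 + -1·129 + -2·49 = 2117
  a_10 = 2·2117 + 2·841 + -1·331 + -2·129 = 5327
  a_11 = 2·5327 + 2·2117 + -1·841 + -2·331 = 13385
  a_12 = 2·13385 + 2·5327 + -1·2117 + -2·841 = 33625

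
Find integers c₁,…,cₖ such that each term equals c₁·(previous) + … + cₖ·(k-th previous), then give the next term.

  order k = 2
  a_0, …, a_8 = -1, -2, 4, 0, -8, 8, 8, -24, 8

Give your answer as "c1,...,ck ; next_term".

  a_2 = -1·-2 + -2·-1 = 4
  a_3 = -1·4 + -2·-2 = 0
  a_4 = -1·0 + -2·4 = -8
  a_5 = -1·-8 + -2·0 = 8
  a_6 = -1·8 + -2·-8 = 8
  a_7 = -1·8 + -2·8 = -24
  a_8 = -1·-24 + -2·8 = 8
  a_9 = -1·8 + -2·-24 = 40

-1,-2 ; 40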